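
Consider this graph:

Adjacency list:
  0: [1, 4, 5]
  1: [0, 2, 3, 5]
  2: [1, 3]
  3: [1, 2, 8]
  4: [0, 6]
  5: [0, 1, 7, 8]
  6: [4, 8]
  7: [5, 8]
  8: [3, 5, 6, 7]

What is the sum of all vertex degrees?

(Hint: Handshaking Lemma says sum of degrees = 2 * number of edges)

Count edges: 13 edges.
By Handshaking Lemma: sum of degrees = 2 * 13 = 26.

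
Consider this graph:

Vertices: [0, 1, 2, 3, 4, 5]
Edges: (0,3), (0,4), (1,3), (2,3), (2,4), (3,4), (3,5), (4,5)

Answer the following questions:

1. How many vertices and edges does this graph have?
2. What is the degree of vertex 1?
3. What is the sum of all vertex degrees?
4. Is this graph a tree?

Count: 6 vertices, 8 edges.
Vertex 1 has neighbors [3], degree = 1.
Handshaking lemma: 2 * 8 = 16.
A tree on 6 vertices has 5 edges. This graph has 8 edges (3 extra). Not a tree.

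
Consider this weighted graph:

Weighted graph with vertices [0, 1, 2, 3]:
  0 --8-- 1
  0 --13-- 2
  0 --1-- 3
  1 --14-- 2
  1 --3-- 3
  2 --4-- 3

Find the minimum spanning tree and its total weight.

Applying Kruskal's algorithm (sort edges by weight, add if no cycle):
  Add (0,3) w=1
  Add (1,3) w=3
  Add (2,3) w=4
  Skip (0,1) w=8 (creates cycle)
  Skip (0,2) w=13 (creates cycle)
  Skip (1,2) w=14 (creates cycle)
MST weight = 8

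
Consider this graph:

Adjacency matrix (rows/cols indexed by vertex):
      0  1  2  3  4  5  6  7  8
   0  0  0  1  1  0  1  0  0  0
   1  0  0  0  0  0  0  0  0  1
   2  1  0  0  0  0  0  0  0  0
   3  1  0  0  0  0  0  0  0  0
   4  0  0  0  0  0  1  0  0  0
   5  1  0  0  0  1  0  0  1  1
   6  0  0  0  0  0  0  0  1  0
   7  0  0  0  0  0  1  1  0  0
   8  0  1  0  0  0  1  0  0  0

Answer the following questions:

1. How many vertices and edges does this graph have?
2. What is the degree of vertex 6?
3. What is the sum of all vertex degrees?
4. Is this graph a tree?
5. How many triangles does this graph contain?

Count: 9 vertices, 8 edges.
Vertex 6 has neighbors [7], degree = 1.
Handshaking lemma: 2 * 8 = 16.
A graph is a tree iff it is connected and has exactly n-1 edges. This graph is connected (all 9 vertices in one component) and has 9-1 = 8 edges. It is a tree.
Number of triangles = 0.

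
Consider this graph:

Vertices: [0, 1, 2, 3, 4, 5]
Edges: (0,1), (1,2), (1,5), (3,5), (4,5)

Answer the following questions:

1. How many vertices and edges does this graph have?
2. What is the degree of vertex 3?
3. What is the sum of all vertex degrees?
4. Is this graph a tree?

Count: 6 vertices, 5 edges.
Vertex 3 has neighbors [5], degree = 1.
Handshaking lemma: 2 * 5 = 10.
A graph is a tree iff it is connected and has exactly n-1 edges. This graph is connected (all 6 vertices in one component) and has 6-1 = 5 edges. It is a tree.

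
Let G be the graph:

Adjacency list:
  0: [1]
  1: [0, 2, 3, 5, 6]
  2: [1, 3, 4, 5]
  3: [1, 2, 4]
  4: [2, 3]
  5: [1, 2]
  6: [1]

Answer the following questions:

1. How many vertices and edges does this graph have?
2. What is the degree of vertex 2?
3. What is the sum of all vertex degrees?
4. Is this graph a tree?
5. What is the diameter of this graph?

Count: 7 vertices, 9 edges.
Vertex 2 has neighbors [1, 3, 4, 5], degree = 4.
Handshaking lemma: 2 * 9 = 18.
A tree on 7 vertices has 6 edges. This graph has 9 edges (3 extra). Not a tree.
Diameter (longest shortest path) = 3.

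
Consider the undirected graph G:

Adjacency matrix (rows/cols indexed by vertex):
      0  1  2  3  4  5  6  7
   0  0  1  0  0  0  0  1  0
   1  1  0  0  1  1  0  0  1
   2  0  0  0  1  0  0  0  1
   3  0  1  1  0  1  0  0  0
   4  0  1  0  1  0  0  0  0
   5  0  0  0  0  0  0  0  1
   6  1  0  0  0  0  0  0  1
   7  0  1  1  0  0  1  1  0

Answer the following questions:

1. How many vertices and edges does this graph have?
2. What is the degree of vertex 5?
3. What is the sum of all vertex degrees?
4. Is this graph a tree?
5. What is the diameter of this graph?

Count: 8 vertices, 10 edges.
Vertex 5 has neighbors [7], degree = 1.
Handshaking lemma: 2 * 10 = 20.
A tree on 8 vertices has 7 edges. This graph has 10 edges (3 extra). Not a tree.
Diameter (longest shortest path) = 3.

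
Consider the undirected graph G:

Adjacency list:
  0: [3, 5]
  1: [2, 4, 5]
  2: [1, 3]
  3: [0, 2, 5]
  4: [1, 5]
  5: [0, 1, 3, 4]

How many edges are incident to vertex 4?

Vertex 4 has neighbors [1, 5], so deg(4) = 2.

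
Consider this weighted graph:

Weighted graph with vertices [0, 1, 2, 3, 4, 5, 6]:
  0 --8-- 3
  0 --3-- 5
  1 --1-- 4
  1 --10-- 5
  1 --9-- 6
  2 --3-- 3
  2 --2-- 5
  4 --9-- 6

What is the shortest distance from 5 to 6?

Using Dijkstra's algorithm from vertex 5:
Shortest path: 5 -> 1 -> 6
Total weight: 10 + 9 = 19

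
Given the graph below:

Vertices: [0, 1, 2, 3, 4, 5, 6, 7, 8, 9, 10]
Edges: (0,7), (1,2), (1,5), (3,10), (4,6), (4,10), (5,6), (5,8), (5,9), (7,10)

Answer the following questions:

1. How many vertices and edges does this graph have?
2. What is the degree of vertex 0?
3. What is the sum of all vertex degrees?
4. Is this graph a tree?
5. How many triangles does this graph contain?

Count: 11 vertices, 10 edges.
Vertex 0 has neighbors [7], degree = 1.
Handshaking lemma: 2 * 10 = 20.
A graph is a tree iff it is connected and has exactly n-1 edges. This graph is connected (all 11 vertices in one component) and has 11-1 = 10 edges. It is a tree.
Number of triangles = 0.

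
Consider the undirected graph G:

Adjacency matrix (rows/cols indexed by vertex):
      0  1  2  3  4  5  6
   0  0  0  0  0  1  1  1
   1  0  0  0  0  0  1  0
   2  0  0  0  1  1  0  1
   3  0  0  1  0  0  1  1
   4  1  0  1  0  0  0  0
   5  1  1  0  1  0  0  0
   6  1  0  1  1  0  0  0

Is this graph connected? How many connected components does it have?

Checking connectivity: the graph has 1 connected component(s).
All vertices are reachable from each other. The graph IS connected.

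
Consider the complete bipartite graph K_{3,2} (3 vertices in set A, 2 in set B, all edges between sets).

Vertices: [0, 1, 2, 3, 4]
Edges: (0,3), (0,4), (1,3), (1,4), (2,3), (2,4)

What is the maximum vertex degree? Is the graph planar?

Set-A vertices have degree 2; set-B vertices have degree 3. Maximum degree = max(3,2) = 3.
min(3,2) <= 2, so K_{3,2} avoids a K_{3,3} subdivision and is planar.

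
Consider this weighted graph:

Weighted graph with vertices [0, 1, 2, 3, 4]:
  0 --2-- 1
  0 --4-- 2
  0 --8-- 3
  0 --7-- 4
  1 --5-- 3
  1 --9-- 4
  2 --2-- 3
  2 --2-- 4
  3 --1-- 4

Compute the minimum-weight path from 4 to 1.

Using Dijkstra's algorithm from vertex 4:
Shortest path: 4 -> 3 -> 1
Total weight: 1 + 5 = 6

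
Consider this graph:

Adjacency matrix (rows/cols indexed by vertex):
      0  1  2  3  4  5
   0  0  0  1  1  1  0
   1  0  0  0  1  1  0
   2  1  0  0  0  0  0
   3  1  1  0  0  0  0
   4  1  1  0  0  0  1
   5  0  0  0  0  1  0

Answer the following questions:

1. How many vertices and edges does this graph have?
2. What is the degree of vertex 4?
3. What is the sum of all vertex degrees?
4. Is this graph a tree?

Count: 6 vertices, 6 edges.
Vertex 4 has neighbors [0, 1, 5], degree = 3.
Handshaking lemma: 2 * 6 = 12.
A tree on 6 vertices has 5 edges. This graph has 6 edges (1 extra). Not a tree.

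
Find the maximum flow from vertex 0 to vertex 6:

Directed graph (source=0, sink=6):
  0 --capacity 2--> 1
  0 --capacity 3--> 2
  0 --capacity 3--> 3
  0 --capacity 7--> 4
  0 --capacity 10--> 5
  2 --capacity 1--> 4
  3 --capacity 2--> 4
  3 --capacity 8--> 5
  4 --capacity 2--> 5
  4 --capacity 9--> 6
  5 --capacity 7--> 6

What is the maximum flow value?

Computing max flow:
  Flow on (0->2): 1/3
  Flow on (0->3): 2/3
  Flow on (0->4): 6/7
  Flow on (0->5): 7/10
  Flow on (2->4): 1/1
  Flow on (3->4): 2/2
  Flow on (4->6): 9/9
  Flow on (5->6): 7/7
Maximum flow = 16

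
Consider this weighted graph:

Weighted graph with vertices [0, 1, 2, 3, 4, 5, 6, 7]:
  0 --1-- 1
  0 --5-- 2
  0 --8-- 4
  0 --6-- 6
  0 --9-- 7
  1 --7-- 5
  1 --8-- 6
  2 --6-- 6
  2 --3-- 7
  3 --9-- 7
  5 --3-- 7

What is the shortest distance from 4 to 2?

Using Dijkstra's algorithm from vertex 4:
Shortest path: 4 -> 0 -> 2
Total weight: 8 + 5 = 13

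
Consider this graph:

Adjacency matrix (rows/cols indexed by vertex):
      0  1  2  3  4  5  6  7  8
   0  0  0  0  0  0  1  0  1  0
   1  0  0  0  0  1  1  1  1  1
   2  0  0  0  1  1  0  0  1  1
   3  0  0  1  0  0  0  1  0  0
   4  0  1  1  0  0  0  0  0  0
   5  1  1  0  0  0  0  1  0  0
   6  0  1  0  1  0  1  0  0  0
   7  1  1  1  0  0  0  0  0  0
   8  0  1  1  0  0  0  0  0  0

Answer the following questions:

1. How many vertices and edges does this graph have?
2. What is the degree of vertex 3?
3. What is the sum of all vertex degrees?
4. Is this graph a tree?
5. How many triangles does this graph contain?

Count: 9 vertices, 13 edges.
Vertex 3 has neighbors [2, 6], degree = 2.
Handshaking lemma: 2 * 13 = 26.
A tree on 9 vertices has 8 edges. This graph has 13 edges (5 extra). Not a tree.
Number of triangles = 1.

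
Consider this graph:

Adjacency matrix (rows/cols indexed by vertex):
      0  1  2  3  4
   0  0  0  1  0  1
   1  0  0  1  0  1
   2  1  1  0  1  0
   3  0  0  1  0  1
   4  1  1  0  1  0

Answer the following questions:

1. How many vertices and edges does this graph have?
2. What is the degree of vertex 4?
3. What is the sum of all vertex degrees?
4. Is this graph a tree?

Count: 5 vertices, 6 edges.
Vertex 4 has neighbors [0, 1, 3], degree = 3.
Handshaking lemma: 2 * 6 = 12.
A tree on 5 vertices has 4 edges. This graph has 6 edges (2 extra). Not a tree.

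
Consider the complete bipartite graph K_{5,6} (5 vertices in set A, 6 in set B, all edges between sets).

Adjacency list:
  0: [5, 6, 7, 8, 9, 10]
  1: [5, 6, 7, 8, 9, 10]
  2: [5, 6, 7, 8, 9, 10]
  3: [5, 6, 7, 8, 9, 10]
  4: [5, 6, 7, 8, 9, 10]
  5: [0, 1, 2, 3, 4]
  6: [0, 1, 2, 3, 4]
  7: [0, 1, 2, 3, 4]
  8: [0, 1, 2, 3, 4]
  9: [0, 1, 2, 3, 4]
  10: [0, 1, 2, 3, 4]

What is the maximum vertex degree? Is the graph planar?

Set-A vertices have degree 6; set-B vertices have degree 5. Maximum degree = max(5,6) = 6.
K_{5,6} contains K_{3,3} as a subgraph (since both sides have >= 3 vertices); by Kuratowski's theorem it is not planar.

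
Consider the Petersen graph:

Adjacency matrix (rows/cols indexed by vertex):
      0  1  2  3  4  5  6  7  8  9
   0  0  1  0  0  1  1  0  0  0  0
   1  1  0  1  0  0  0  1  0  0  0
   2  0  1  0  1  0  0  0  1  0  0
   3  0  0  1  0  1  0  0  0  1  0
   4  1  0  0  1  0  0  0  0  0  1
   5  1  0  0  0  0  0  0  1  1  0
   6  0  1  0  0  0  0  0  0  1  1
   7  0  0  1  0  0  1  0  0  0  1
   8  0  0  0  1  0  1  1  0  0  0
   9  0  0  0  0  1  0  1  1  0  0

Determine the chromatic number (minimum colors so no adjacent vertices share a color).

The Petersen graph contains odd cycles (e.g. the outer 5-cycle), so chi >= 3.
A proper 3-coloring exists (it is a well-known 3-chromatic graph).
Chromatic number = 3.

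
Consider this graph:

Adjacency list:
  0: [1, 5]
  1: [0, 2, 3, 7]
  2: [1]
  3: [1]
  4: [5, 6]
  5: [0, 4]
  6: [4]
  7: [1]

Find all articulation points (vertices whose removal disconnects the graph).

An articulation point is a vertex whose removal disconnects the graph.
Articulation points: [0, 1, 4, 5]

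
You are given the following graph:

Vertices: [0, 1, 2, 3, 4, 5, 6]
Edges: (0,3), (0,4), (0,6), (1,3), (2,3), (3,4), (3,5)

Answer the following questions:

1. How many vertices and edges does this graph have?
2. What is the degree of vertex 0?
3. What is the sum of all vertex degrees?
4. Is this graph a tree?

Count: 7 vertices, 7 edges.
Vertex 0 has neighbors [3, 4, 6], degree = 3.
Handshaking lemma: 2 * 7 = 14.
A tree on 7 vertices has 6 edges. This graph has 7 edges (1 extra). Not a tree.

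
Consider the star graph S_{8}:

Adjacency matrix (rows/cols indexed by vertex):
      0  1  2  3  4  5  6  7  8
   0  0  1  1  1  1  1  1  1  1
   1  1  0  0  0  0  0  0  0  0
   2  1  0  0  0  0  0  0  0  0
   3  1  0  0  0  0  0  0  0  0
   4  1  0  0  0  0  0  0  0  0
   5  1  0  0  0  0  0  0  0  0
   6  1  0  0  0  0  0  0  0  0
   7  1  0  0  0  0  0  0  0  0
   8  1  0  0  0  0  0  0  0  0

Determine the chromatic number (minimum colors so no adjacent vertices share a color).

S_{8} has one hub adjacent to 8 leaves; leaves are pairwise non-adjacent.
Color the hub 0 and every leaf 1.
Chromatic number = 2.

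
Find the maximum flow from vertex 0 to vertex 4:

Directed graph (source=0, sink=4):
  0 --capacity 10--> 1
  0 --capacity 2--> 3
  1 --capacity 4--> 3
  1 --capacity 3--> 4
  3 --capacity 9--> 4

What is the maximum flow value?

Computing max flow:
  Flow on (0->1): 7/10
  Flow on (0->3): 2/2
  Flow on (1->3): 4/4
  Flow on (1->4): 3/3
  Flow on (3->4): 6/9
Maximum flow = 9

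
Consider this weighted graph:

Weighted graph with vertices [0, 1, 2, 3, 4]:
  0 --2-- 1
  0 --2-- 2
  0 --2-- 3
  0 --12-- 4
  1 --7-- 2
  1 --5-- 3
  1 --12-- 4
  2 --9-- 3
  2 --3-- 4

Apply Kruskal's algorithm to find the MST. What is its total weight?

Applying Kruskal's algorithm (sort edges by weight, add if no cycle):
  Add (0,1) w=2
  Add (0,3) w=2
  Add (0,2) w=2
  Add (2,4) w=3
  Skip (1,3) w=5 (creates cycle)
  Skip (1,2) w=7 (creates cycle)
  Skip (2,3) w=9 (creates cycle)
  Skip (0,4) w=12 (creates cycle)
  Skip (1,4) w=12 (creates cycle)
MST weight = 9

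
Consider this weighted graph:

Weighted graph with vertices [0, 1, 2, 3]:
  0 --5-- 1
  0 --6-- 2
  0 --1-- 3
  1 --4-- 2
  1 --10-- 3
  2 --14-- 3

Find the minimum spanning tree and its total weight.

Applying Kruskal's algorithm (sort edges by weight, add if no cycle):
  Add (0,3) w=1
  Add (1,2) w=4
  Add (0,1) w=5
  Skip (0,2) w=6 (creates cycle)
  Skip (1,3) w=10 (creates cycle)
  Skip (2,3) w=14 (creates cycle)
MST weight = 10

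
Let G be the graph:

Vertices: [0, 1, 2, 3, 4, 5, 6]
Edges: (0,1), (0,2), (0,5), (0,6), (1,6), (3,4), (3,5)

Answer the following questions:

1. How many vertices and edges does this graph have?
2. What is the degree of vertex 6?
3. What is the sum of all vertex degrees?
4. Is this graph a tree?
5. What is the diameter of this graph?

Count: 7 vertices, 7 edges.
Vertex 6 has neighbors [0, 1], degree = 2.
Handshaking lemma: 2 * 7 = 14.
A tree on 7 vertices has 6 edges. This graph has 7 edges (1 extra). Not a tree.
Diameter (longest shortest path) = 4.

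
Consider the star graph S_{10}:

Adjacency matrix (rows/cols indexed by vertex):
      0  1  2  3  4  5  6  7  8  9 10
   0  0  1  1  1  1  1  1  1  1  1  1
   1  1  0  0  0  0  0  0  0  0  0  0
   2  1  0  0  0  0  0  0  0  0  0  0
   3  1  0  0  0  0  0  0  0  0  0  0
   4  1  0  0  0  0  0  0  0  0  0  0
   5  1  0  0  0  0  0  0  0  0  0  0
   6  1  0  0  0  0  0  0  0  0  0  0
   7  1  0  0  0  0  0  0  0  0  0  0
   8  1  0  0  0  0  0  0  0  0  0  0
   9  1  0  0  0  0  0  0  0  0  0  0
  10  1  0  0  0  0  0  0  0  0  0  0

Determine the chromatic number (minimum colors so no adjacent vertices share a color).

S_{10} has one hub adjacent to 10 leaves; leaves are pairwise non-adjacent.
Color the hub 0 and every leaf 1.
Chromatic number = 2.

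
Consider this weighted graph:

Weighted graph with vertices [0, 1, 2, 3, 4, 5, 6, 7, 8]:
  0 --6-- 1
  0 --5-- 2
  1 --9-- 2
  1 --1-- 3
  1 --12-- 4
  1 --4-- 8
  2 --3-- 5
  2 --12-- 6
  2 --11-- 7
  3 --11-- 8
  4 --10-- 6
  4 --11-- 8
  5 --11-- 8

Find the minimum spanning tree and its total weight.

Applying Kruskal's algorithm (sort edges by weight, add if no cycle):
  Add (1,3) w=1
  Add (2,5) w=3
  Add (1,8) w=4
  Add (0,2) w=5
  Add (0,1) w=6
  Skip (1,2) w=9 (creates cycle)
  Add (4,6) w=10
  Add (2,7) w=11
  Skip (3,8) w=11 (creates cycle)
  Add (4,8) w=11
  Skip (5,8) w=11 (creates cycle)
  Skip (1,4) w=12 (creates cycle)
  Skip (2,6) w=12 (creates cycle)
MST weight = 51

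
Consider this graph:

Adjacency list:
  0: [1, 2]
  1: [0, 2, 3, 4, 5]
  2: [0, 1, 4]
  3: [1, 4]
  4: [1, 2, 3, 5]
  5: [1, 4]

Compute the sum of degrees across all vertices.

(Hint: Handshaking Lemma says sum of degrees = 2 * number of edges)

Count edges: 9 edges.
By Handshaking Lemma: sum of degrees = 2 * 9 = 18.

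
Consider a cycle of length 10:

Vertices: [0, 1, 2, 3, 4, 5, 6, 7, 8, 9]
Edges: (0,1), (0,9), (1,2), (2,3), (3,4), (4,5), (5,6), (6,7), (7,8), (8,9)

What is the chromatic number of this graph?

This is an even cycle (C_10). Even cycles are bipartite.
Chromatic number = 2.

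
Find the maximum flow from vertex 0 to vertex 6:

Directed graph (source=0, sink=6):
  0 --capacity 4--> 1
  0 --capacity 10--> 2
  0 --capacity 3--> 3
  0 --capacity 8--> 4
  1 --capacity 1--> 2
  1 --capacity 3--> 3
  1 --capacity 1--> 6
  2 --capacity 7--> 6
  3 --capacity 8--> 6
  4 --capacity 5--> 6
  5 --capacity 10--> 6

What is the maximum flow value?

Computing max flow:
  Flow on (0->1): 4/4
  Flow on (0->2): 7/10
  Flow on (0->3): 3/3
  Flow on (0->4): 5/8
  Flow on (1->3): 3/3
  Flow on (1->6): 1/1
  Flow on (2->6): 7/7
  Flow on (3->6): 6/8
  Flow on (4->6): 5/5
Maximum flow = 19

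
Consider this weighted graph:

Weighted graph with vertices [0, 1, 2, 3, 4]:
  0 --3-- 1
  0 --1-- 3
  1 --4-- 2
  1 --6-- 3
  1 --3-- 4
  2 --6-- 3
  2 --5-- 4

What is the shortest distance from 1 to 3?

Using Dijkstra's algorithm from vertex 1:
Shortest path: 1 -> 0 -> 3
Total weight: 3 + 1 = 4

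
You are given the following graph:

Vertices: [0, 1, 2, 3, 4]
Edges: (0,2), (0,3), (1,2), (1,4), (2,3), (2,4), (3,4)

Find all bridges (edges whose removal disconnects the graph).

No bridges found. The graph is 2-edge-connected (no single edge removal disconnects it).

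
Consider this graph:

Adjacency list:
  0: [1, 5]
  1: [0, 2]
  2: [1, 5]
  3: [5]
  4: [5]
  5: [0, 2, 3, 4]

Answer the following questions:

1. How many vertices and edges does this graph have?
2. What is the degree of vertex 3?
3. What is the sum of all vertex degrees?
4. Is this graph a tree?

Count: 6 vertices, 6 edges.
Vertex 3 has neighbors [5], degree = 1.
Handshaking lemma: 2 * 6 = 12.
A tree on 6 vertices has 5 edges. This graph has 6 edges (1 extra). Not a tree.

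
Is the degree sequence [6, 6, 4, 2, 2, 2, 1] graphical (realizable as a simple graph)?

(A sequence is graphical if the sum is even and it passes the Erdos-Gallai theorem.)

Sum of degrees = 23. Sum is odd, so the sequence is NOT graphical.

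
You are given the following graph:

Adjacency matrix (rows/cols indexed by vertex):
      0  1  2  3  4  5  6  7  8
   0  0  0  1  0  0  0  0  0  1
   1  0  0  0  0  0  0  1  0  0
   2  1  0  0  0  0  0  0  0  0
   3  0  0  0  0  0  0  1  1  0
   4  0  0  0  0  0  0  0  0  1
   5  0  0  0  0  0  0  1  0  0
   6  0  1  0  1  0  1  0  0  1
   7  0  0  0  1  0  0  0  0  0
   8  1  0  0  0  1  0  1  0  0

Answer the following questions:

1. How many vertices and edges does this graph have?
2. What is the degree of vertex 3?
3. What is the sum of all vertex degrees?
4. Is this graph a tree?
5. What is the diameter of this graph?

Count: 9 vertices, 8 edges.
Vertex 3 has neighbors [6, 7], degree = 2.
Handshaking lemma: 2 * 8 = 16.
A graph is a tree iff it is connected and has exactly n-1 edges. This graph is connected (all 9 vertices in one component) and has 9-1 = 8 edges. It is a tree.
Diameter (longest shortest path) = 5.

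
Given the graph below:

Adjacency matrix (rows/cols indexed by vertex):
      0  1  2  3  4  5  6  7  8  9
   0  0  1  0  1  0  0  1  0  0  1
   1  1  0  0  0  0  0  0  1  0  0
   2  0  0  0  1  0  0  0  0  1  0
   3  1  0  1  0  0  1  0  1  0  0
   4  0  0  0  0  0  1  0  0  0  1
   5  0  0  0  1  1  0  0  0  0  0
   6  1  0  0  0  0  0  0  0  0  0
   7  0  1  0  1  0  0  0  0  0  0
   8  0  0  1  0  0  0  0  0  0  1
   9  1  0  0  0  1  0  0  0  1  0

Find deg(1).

Vertex 1 has neighbors [0, 7], so deg(1) = 2.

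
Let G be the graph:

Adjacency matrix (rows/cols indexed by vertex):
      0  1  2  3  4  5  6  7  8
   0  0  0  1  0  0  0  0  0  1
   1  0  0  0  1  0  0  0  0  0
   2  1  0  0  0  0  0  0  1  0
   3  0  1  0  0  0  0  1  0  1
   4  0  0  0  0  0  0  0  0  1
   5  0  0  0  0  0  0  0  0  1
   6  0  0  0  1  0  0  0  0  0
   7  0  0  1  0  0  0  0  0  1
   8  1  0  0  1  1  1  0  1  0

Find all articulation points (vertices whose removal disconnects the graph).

An articulation point is a vertex whose removal disconnects the graph.
Articulation points: [3, 8]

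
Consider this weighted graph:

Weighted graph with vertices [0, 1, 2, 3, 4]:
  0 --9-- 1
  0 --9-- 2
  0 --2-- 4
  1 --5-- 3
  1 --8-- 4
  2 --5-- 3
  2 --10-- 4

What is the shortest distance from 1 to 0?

Using Dijkstra's algorithm from vertex 1:
Shortest path: 1 -> 0
Total weight: 9 = 9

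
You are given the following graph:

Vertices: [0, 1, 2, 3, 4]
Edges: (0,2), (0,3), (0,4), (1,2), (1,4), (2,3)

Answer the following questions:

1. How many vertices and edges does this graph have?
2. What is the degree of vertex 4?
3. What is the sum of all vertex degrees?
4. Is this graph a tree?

Count: 5 vertices, 6 edges.
Vertex 4 has neighbors [0, 1], degree = 2.
Handshaking lemma: 2 * 6 = 12.
A tree on 5 vertices has 4 edges. This graph has 6 edges (2 extra). Not a tree.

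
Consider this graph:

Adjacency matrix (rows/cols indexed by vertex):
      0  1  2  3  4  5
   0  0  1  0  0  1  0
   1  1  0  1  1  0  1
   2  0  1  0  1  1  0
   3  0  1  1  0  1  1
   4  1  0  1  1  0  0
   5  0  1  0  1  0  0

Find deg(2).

Vertex 2 has neighbors [1, 3, 4], so deg(2) = 3.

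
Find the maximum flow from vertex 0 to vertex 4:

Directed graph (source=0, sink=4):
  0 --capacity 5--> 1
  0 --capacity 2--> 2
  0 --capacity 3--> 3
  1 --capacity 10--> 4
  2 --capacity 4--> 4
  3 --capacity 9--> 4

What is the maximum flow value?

Computing max flow:
  Flow on (0->1): 5/5
  Flow on (0->2): 2/2
  Flow on (0->3): 3/3
  Flow on (1->4): 5/10
  Flow on (2->4): 2/4
  Flow on (3->4): 3/9
Maximum flow = 10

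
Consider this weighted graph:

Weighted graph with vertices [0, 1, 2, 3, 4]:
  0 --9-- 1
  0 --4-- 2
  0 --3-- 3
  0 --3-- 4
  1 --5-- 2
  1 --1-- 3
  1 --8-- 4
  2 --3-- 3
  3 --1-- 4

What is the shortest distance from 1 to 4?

Using Dijkstra's algorithm from vertex 1:
Shortest path: 1 -> 3 -> 4
Total weight: 1 + 1 = 2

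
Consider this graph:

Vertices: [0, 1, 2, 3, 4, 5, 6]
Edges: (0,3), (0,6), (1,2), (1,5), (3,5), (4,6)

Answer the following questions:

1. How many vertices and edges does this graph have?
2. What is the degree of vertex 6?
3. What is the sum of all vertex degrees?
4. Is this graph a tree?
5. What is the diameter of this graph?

Count: 7 vertices, 6 edges.
Vertex 6 has neighbors [0, 4], degree = 2.
Handshaking lemma: 2 * 6 = 12.
A graph is a tree iff it is connected and has exactly n-1 edges. This graph is connected (all 7 vertices in one component) and has 7-1 = 6 edges. It is a tree.
Diameter (longest shortest path) = 6.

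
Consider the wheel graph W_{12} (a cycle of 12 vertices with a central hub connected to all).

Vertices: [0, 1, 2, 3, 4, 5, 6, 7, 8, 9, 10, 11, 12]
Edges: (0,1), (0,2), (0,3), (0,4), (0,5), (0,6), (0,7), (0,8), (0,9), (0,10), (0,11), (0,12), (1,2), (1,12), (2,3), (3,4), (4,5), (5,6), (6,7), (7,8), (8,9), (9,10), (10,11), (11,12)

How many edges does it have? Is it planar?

Wheel graph W_{12}: 12 cycle edges + 12 spoke edges = 24 edges.
Total vertices: 13.
The graph is planar.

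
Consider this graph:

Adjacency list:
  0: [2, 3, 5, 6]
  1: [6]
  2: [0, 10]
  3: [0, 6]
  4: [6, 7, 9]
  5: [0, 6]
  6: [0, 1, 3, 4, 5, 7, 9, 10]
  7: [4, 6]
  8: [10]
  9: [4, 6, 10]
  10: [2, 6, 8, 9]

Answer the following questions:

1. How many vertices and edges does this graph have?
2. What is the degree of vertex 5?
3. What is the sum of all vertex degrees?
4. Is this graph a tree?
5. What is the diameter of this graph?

Count: 11 vertices, 16 edges.
Vertex 5 has neighbors [0, 6], degree = 2.
Handshaking lemma: 2 * 16 = 32.
A tree on 11 vertices has 10 edges. This graph has 16 edges (6 extra). Not a tree.
Diameter (longest shortest path) = 3.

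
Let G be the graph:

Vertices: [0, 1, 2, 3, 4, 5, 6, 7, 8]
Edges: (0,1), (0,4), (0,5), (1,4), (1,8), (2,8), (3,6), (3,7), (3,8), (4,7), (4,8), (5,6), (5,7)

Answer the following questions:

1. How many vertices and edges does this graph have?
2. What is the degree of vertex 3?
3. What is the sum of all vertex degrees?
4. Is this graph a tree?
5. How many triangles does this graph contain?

Count: 9 vertices, 13 edges.
Vertex 3 has neighbors [6, 7, 8], degree = 3.
Handshaking lemma: 2 * 13 = 26.
A tree on 9 vertices has 8 edges. This graph has 13 edges (5 extra). Not a tree.
Number of triangles = 2.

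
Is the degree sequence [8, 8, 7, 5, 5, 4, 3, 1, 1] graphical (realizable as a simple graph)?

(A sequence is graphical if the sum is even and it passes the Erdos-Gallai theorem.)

Sum of degrees = 42. Sum is even but fails Erdos-Gallai. The sequence is NOT graphical.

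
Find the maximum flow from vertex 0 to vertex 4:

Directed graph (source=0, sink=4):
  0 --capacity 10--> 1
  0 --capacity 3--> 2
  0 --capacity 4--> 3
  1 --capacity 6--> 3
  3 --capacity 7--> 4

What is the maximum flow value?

Computing max flow:
  Flow on (0->1): 6/10
  Flow on (0->3): 1/4
  Flow on (1->3): 6/6
  Flow on (3->4): 7/7
Maximum flow = 7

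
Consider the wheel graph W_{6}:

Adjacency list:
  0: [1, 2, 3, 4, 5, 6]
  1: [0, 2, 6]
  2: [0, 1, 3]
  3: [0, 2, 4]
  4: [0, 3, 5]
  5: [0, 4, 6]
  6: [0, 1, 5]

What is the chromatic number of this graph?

W_{6} = C_{6} plus a hub adjacent to every cycle vertex.
The outer cycle needs 2 colors (even cycle); the hub is adjacent to all of them so needs a fresh color.
Chromatic number = 2 + 1 = 3.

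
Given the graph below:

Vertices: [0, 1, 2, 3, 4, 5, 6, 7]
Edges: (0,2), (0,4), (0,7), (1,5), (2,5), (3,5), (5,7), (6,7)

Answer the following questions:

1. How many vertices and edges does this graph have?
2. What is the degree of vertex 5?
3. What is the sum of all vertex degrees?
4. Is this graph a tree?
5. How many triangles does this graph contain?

Count: 8 vertices, 8 edges.
Vertex 5 has neighbors [1, 2, 3, 7], degree = 4.
Handshaking lemma: 2 * 8 = 16.
A tree on 8 vertices has 7 edges. This graph has 8 edges (1 extra). Not a tree.
Number of triangles = 0.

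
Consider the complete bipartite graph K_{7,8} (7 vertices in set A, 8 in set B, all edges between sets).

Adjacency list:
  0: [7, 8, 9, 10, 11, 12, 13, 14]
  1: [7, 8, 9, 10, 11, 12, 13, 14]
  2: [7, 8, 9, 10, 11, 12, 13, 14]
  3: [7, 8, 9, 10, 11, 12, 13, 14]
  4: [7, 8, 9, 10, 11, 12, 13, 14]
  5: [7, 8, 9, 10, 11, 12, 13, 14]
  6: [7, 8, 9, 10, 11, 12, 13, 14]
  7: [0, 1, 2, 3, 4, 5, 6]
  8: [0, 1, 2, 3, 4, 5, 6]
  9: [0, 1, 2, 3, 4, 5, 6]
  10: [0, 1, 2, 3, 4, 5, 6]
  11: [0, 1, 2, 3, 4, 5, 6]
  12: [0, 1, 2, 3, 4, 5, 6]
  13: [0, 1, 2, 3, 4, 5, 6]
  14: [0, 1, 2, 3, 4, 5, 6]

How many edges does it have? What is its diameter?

K_{7,8} has 7 * 8 = 56 edges.
Any vertex reaches any opposite-side vertex in 1 step; same-side vertices reach in 2 steps via any opposite-side vertex.
Diameter = 2.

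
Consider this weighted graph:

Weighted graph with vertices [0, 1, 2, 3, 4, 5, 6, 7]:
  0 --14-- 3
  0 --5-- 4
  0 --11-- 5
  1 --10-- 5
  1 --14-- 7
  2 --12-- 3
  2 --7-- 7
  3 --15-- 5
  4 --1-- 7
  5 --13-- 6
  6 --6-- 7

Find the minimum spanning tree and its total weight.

Applying Kruskal's algorithm (sort edges by weight, add if no cycle):
  Add (4,7) w=1
  Add (0,4) w=5
  Add (6,7) w=6
  Add (2,7) w=7
  Add (1,5) w=10
  Add (0,5) w=11
  Add (2,3) w=12
  Skip (5,6) w=13 (creates cycle)
  Skip (0,3) w=14 (creates cycle)
  Skip (1,7) w=14 (creates cycle)
  Skip (3,5) w=15 (creates cycle)
MST weight = 52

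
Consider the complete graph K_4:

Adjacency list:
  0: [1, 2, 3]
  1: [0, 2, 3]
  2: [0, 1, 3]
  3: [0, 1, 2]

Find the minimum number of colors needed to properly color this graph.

In K_4, every vertex is adjacent to every other vertex.
Each vertex needs a unique color.
Chromatic number = 4.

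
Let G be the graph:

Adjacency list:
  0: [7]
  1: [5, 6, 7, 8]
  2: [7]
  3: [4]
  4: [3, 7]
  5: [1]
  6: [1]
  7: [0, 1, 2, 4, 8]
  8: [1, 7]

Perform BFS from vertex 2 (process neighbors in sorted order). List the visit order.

BFS from vertex 2 (neighbors processed in ascending order):
Visit order: 2, 7, 0, 1, 4, 8, 5, 6, 3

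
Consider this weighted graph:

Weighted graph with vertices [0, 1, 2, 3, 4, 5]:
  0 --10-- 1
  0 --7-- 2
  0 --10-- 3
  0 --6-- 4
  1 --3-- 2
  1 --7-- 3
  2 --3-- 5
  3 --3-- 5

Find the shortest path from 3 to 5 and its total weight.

Using Dijkstra's algorithm from vertex 3:
Shortest path: 3 -> 5
Total weight: 3 = 3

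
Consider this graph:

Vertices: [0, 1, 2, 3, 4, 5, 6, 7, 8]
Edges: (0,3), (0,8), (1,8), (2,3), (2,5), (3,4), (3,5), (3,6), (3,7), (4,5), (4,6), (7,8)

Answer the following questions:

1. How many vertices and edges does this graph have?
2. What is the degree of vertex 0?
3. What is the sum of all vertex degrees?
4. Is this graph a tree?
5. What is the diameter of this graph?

Count: 9 vertices, 12 edges.
Vertex 0 has neighbors [3, 8], degree = 2.
Handshaking lemma: 2 * 12 = 24.
A tree on 9 vertices has 8 edges. This graph has 12 edges (4 extra). Not a tree.
Diameter (longest shortest path) = 4.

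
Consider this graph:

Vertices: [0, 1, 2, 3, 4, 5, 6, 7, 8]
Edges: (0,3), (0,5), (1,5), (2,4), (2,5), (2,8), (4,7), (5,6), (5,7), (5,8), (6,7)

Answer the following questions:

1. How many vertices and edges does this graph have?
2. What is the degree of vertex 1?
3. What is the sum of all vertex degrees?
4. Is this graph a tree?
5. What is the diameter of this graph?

Count: 9 vertices, 11 edges.
Vertex 1 has neighbors [5], degree = 1.
Handshaking lemma: 2 * 11 = 22.
A tree on 9 vertices has 8 edges. This graph has 11 edges (3 extra). Not a tree.
Diameter (longest shortest path) = 4.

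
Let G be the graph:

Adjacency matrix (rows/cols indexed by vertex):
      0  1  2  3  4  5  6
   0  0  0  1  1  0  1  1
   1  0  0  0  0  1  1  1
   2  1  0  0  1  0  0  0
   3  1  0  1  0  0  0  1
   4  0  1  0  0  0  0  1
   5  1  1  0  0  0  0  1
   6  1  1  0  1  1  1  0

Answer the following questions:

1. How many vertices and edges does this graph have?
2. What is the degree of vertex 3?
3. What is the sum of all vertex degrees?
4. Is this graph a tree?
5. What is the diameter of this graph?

Count: 7 vertices, 11 edges.
Vertex 3 has neighbors [0, 2, 6], degree = 3.
Handshaking lemma: 2 * 11 = 22.
A tree on 7 vertices has 6 edges. This graph has 11 edges (5 extra). Not a tree.
Diameter (longest shortest path) = 3.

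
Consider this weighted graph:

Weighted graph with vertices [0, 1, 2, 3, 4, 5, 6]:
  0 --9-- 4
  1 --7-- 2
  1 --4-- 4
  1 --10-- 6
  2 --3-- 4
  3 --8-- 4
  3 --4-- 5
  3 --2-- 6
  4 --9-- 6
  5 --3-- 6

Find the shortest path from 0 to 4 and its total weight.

Using Dijkstra's algorithm from vertex 0:
Shortest path: 0 -> 4
Total weight: 9 = 9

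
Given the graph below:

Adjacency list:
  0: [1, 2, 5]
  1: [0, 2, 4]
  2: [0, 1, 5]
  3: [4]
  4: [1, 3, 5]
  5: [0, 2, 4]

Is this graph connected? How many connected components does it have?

Checking connectivity: the graph has 1 connected component(s).
All vertices are reachable from each other. The graph IS connected.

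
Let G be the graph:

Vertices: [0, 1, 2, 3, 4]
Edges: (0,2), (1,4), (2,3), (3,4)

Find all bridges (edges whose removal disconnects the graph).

A bridge is an edge whose removal increases the number of connected components.
Bridges found: (0,2), (1,4), (2,3), (3,4)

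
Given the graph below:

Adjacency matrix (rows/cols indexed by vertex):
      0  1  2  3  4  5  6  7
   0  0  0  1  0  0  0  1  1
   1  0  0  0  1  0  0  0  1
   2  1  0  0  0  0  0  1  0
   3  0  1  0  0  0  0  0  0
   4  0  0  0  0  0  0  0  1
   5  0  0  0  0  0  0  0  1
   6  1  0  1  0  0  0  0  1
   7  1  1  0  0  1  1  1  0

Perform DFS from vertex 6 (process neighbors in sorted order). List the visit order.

DFS from vertex 6 (neighbors processed in ascending order):
Visit order: 6, 0, 2, 7, 1, 3, 4, 5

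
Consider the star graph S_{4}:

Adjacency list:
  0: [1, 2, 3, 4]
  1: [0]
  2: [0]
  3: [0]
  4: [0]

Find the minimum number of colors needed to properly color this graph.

S_{4} has one hub adjacent to 4 leaves; leaves are pairwise non-adjacent.
Color the hub 0 and every leaf 1.
Chromatic number = 2.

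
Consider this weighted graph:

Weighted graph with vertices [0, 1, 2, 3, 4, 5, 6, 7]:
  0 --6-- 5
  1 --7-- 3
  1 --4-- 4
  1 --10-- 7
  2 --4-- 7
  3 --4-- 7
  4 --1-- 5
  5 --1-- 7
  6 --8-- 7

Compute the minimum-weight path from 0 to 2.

Using Dijkstra's algorithm from vertex 0:
Shortest path: 0 -> 5 -> 7 -> 2
Total weight: 6 + 1 + 4 = 11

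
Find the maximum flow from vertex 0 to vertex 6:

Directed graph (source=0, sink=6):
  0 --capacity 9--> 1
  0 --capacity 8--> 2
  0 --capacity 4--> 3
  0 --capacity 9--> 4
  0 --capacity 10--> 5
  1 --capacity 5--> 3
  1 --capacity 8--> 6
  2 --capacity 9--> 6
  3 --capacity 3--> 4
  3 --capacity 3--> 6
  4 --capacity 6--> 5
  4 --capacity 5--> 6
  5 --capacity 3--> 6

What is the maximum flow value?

Computing max flow:
  Flow on (0->1): 8/9
  Flow on (0->2): 8/8
  Flow on (0->3): 3/4
  Flow on (0->4): 5/9
  Flow on (0->5): 3/10
  Flow on (1->6): 8/8
  Flow on (2->6): 8/9
  Flow on (3->6): 3/3
  Flow on (4->6): 5/5
  Flow on (5->6): 3/3
Maximum flow = 27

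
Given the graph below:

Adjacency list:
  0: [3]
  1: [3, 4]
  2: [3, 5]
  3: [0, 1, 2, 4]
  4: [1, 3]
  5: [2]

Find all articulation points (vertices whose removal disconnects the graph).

An articulation point is a vertex whose removal disconnects the graph.
Articulation points: [2, 3]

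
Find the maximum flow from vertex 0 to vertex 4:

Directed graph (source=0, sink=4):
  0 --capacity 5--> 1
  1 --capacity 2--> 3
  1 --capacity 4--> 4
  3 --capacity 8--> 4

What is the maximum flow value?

Computing max flow:
  Flow on (0->1): 5/5
  Flow on (1->3): 1/2
  Flow on (1->4): 4/4
  Flow on (3->4): 1/8
Maximum flow = 5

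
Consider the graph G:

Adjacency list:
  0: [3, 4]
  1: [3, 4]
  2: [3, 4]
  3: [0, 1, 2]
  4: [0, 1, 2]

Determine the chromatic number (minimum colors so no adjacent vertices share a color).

The graph has a maximum clique of size 2 (lower bound on chromatic number).
A valid 2-coloring: {0: 1, 1: 1, 2: 1, 3: 0, 4: 0}.
Chromatic number = 2.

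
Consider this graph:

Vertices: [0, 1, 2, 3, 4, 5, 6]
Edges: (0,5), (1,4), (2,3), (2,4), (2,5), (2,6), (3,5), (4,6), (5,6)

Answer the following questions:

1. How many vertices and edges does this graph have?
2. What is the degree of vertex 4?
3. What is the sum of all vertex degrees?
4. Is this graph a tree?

Count: 7 vertices, 9 edges.
Vertex 4 has neighbors [1, 2, 6], degree = 3.
Handshaking lemma: 2 * 9 = 18.
A tree on 7 vertices has 6 edges. This graph has 9 edges (3 extra). Not a tree.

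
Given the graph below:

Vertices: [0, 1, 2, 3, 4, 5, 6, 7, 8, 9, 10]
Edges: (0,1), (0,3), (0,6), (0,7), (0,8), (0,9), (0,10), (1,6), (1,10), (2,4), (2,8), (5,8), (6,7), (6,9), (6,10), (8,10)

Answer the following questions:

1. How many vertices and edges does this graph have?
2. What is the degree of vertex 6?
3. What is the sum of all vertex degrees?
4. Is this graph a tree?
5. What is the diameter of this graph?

Count: 11 vertices, 16 edges.
Vertex 6 has neighbors [0, 1, 7, 9, 10], degree = 5.
Handshaking lemma: 2 * 16 = 32.
A tree on 11 vertices has 10 edges. This graph has 16 edges (6 extra). Not a tree.
Diameter (longest shortest path) = 4.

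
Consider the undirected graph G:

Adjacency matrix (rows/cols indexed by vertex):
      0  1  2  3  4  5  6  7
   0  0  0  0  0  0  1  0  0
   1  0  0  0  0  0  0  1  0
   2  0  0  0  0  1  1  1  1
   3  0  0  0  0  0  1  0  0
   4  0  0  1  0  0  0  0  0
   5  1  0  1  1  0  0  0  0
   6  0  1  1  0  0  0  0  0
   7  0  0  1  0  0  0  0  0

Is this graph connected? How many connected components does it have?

Checking connectivity: the graph has 1 connected component(s).
All vertices are reachable from each other. The graph IS connected.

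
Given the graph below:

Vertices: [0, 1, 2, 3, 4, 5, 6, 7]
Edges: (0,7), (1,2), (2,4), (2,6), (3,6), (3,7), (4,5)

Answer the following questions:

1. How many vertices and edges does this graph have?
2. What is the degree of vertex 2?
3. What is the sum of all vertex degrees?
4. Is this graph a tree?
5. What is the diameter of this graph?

Count: 8 vertices, 7 edges.
Vertex 2 has neighbors [1, 4, 6], degree = 3.
Handshaking lemma: 2 * 7 = 14.
A graph is a tree iff it is connected and has exactly n-1 edges. This graph is connected (all 8 vertices in one component) and has 8-1 = 7 edges. It is a tree.
Diameter (longest shortest path) = 6.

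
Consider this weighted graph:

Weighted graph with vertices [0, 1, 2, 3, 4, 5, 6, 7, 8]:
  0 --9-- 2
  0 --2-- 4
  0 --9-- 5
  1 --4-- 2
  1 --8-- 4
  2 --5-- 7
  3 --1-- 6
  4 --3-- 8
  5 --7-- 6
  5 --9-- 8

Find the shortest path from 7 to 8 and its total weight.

Using Dijkstra's algorithm from vertex 7:
Shortest path: 7 -> 2 -> 0 -> 4 -> 8
Total weight: 5 + 9 + 2 + 3 = 19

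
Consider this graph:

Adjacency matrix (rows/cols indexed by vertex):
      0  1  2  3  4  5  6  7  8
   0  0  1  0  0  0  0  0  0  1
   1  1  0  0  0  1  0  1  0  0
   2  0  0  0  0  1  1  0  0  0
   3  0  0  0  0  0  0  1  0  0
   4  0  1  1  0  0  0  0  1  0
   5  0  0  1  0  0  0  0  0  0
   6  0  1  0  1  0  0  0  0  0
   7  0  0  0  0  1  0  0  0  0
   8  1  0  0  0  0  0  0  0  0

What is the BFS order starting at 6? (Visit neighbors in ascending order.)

BFS from vertex 6 (neighbors processed in ascending order):
Visit order: 6, 1, 3, 0, 4, 8, 2, 7, 5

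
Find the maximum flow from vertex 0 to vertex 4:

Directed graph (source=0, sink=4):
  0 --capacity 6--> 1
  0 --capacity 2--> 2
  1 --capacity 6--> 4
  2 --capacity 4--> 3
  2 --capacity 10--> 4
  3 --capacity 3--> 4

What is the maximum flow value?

Computing max flow:
  Flow on (0->1): 6/6
  Flow on (0->2): 2/2
  Flow on (1->4): 6/6
  Flow on (2->4): 2/10
Maximum flow = 8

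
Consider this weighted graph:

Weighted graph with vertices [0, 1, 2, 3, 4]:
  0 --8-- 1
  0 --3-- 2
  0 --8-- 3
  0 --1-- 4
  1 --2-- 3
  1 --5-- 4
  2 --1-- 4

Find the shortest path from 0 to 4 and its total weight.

Using Dijkstra's algorithm from vertex 0:
Shortest path: 0 -> 4
Total weight: 1 = 1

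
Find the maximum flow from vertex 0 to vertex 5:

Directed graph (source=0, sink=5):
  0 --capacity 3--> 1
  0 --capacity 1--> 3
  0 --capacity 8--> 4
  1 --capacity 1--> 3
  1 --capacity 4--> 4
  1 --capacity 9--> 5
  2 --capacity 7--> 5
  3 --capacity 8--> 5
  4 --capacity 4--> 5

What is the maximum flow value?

Computing max flow:
  Flow on (0->1): 3/3
  Flow on (0->3): 1/1
  Flow on (0->4): 4/8
  Flow on (1->5): 3/9
  Flow on (3->5): 1/8
  Flow on (4->5): 4/4
Maximum flow = 8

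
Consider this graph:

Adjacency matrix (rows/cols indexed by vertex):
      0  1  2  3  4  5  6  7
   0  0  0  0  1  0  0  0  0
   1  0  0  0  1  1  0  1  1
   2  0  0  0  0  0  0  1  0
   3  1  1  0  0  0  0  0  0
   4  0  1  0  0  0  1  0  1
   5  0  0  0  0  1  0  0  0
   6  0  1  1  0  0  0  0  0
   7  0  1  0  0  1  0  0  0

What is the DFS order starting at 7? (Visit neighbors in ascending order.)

DFS from vertex 7 (neighbors processed in ascending order):
Visit order: 7, 1, 3, 0, 4, 5, 6, 2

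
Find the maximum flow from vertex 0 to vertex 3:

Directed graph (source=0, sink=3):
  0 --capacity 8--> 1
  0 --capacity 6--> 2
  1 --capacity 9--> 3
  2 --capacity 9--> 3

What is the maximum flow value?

Computing max flow:
  Flow on (0->1): 8/8
  Flow on (0->2): 6/6
  Flow on (1->3): 8/9
  Flow on (2->3): 6/9
Maximum flow = 14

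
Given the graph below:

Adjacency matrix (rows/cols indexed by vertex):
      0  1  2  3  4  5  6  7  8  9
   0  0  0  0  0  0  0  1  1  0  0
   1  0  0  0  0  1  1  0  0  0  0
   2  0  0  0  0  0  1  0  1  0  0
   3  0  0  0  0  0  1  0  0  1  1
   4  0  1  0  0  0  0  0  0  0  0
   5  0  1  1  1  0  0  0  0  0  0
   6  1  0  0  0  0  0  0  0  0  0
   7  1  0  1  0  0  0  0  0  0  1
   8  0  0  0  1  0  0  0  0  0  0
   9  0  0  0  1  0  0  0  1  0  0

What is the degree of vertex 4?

Vertex 4 has neighbors [1], so deg(4) = 1.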